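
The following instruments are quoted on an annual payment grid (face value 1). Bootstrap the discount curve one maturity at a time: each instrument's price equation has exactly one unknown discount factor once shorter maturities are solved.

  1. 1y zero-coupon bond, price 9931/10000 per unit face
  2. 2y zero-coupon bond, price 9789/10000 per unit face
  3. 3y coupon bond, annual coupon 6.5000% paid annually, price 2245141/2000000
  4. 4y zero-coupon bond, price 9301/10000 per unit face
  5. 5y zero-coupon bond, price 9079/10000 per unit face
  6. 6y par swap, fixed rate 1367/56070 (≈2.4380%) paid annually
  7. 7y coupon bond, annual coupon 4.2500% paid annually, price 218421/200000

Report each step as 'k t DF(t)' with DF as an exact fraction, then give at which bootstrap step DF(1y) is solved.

step 1 [1y] zero: DF = P = 9931/10000 ≈ 0.993100
step 2 [2y] zero: DF = P = 9789/10000 ≈ 0.978900
step 3 [3y] bond c/1=13/200: DF=(2245141/2000000 − 13/200·(0.993100+0.978900))/(1+13/200) = 9337/10000 ≈ 0.933700
step 4 [4y] zero: DF = P = 9301/10000 ≈ 0.930100
step 5 [5y] zero: DF = P = 9079/10000 ≈ 0.907900
step 6 [6y] swap r/1=1367/56070: DF=(1 − 1367/56070·(0.993100+0.978900+0.933700+0.930100+0.907900))/(1+1367/56070) = 8633/10000 ≈ 0.863300
step 7 [7y] bond c/1=17/400: DF=(218421/200000 − 17/400·(0.993100+0.978900+0.933700+0.930100+0.907900+0.863300))/(1+17/400) = 819/1000 ≈ 0.819000

1 1 9931/10000
2 2 9789/10000
3 3 9337/10000
4 4 9301/10000
5 5 9079/10000
6 6 8633/10000
7 7 819/1000
DF(1y) is solved at step 1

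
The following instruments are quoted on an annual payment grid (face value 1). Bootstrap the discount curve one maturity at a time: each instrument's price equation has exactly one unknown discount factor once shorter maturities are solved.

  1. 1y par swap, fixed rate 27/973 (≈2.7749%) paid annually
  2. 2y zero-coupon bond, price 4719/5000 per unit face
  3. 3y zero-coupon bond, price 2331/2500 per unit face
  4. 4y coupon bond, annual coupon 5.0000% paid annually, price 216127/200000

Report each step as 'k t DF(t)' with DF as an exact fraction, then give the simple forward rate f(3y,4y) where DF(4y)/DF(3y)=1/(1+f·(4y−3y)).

1 1 973/1000
2 2 4719/5000
3 3 2331/2500
4 4 1787/2000
f(3y,4y) = ((2331/2500)/(1787/2000) − 1)/(1) = 389/8935 ≈ 4.3537%

step 1 [1y] swap r/1=27/973: DF=(1 − 27/973·(0))/(1+27/973) = 973/1000 ≈ 0.973000
step 2 [2y] zero: DF = P = 4719/5000 ≈ 0.943800
step 3 [3y] zero: DF = P = 2331/2500 ≈ 0.932400
step 4 [4y] bond c/1=1/20: DF=(216127/200000 − 1/20·(0.973000+0.943800+0.932400))/(1+1/20) = 1787/2000 ≈ 0.893500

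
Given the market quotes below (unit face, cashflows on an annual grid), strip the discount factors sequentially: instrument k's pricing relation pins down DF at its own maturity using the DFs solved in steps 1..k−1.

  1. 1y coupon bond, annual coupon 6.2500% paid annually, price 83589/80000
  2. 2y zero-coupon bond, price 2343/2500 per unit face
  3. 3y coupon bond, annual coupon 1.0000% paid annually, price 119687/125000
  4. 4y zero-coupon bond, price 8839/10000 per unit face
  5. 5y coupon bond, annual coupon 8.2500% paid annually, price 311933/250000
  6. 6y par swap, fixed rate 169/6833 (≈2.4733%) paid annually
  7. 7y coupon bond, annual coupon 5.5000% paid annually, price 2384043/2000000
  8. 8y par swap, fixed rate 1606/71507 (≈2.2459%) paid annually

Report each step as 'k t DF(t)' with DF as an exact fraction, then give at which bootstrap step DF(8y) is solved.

step 1 [1y] bond c/1=1/16: DF=(83589/80000 − 1/16·(0))/(1+1/16) = 4917/5000 ≈ 0.983400
step 2 [2y] zero: DF = P = 2343/2500 ≈ 0.937200
step 3 [3y] bond c/1=1/100: DF=(119687/125000 − 1/100·(0.983400+0.937200))/(1+1/100) = 929/1000 ≈ 0.929000
step 4 [4y] zero: DF = P = 8839/10000 ≈ 0.883900
step 5 [5y] bond c/1=33/400: DF=(311933/250000 − 33/400·(0.983400+0.937200+0.929000+0.883900))/(1+33/400) = 8681/10000 ≈ 0.868100
step 6 [6y] swap r/1=169/6833: DF=(1 − 169/6833·(0.983400+0.937200+0.929000+0.883900+0.868100))/(1+169/6833) = 1081/1250 ≈ 0.864800
step 7 [7y] bond c/1=11/200: DF=(2384043/2000000 − 11/200·(0.983400+0.937200+0.929000+0.883900+0.868100+0.864800))/(1+11/200) = 8449/10000 ≈ 0.844900
step 8 [8y] swap r/1=1606/71507: DF=(1 − 1606/71507·(0.983400+0.937200+0.929000+0.883900+0.868100+0.864800+0.844900))/(1+1606/71507) = 4197/5000 ≈ 0.839400

1 1 4917/5000
2 2 2343/2500
3 3 929/1000
4 4 8839/10000
5 5 8681/10000
6 6 1081/1250
7 7 8449/10000
8 8 4197/5000
DF(8y) is solved at step 8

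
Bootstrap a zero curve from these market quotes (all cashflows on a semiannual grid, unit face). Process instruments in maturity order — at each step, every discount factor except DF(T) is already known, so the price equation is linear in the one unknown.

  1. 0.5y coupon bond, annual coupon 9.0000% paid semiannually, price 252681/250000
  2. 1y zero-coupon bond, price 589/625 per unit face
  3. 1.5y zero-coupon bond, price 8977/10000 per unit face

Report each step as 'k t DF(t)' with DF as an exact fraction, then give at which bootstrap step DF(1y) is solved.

step 1 [0.5y] bond c/2=9/200: DF=(252681/250000 − 9/200·(0))/(1+9/200) = 1209/1250 ≈ 0.967200
step 2 [1y] zero: DF = P = 589/625 ≈ 0.942400
step 3 [1.5y] zero: DF = P = 8977/10000 ≈ 0.897700

1 1/2 1209/1250
2 1 589/625
3 3/2 8977/10000
DF(1y) is solved at step 2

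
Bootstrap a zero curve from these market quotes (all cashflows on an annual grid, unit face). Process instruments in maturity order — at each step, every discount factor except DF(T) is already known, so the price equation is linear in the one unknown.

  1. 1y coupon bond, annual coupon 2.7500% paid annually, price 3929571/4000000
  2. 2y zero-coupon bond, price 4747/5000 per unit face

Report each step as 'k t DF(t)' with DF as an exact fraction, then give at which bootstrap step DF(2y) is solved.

step 1 [1y] bond c/1=11/400: DF=(3929571/4000000 − 11/400·(0))/(1+11/400) = 9561/10000 ≈ 0.956100
step 2 [2y] zero: DF = P = 4747/5000 ≈ 0.949400

1 1 9561/10000
2 2 4747/5000
DF(2y) is solved at step 2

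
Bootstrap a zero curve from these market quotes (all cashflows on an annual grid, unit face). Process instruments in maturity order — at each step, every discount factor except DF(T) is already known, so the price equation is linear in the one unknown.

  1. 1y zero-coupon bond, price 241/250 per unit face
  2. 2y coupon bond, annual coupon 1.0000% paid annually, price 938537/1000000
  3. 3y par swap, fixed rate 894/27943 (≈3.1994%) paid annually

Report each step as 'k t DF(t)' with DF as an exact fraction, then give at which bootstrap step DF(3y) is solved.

1 1 241/250
2 2 9197/10000
3 3 4553/5000
DF(3y) is solved at step 3

step 1 [1y] zero: DF = P = 241/250 ≈ 0.964000
step 2 [2y] bond c/1=1/100: DF=(938537/1000000 − 1/100·(0.964000))/(1+1/100) = 9197/10000 ≈ 0.919700
step 3 [3y] swap r/1=894/27943: DF=(1 − 894/27943·(0.964000+0.919700))/(1+894/27943) = 4553/5000 ≈ 0.910600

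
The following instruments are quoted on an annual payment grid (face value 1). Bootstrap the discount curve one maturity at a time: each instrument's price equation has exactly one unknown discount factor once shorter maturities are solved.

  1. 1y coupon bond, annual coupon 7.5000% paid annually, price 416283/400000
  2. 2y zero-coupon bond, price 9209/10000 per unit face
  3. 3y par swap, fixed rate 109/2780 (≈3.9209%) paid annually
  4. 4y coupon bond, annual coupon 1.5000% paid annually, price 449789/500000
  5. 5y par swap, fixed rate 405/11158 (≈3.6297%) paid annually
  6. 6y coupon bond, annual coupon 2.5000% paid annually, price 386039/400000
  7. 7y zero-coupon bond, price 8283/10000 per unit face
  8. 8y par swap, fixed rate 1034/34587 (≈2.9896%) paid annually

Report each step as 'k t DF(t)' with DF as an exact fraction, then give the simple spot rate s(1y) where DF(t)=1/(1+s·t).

1 1 9681/10000
2 2 9209/10000
3 3 891/1000
4 4 2113/2500
5 5 419/500
6 6 8327/10000
7 7 8283/10000
8 8 1983/2500
s(1y) = (1/(9681/10000) − 1)/(1) = 319/9681 ≈ 3.2951%

step 1 [1y] bond c/1=3/40: DF=(416283/400000 − 3/40·(0))/(1+3/40) = 9681/10000 ≈ 0.968100
step 2 [2y] zero: DF = P = 9209/10000 ≈ 0.920900
step 3 [3y] swap r/1=109/2780: DF=(1 − 109/2780·(0.968100+0.920900))/(1+109/2780) = 891/1000 ≈ 0.891000
step 4 [4y] bond c/1=3/200: DF=(449789/500000 − 3/200·(0.968100+0.920900+0.891000))/(1+3/200) = 2113/2500 ≈ 0.845200
step 5 [5y] swap r/1=405/11158: DF=(1 − 405/11158·(0.968100+0.920900+0.891000+0.845200))/(1+405/11158) = 419/500 ≈ 0.838000
step 6 [6y] bond c/1=1/40: DF=(386039/400000 − 1/40·(0.968100+0.920900+0.891000+0.845200+0.838000))/(1+1/40) = 8327/10000 ≈ 0.832700
step 7 [7y] zero: DF = P = 8283/10000 ≈ 0.828300
step 8 [8y] swap r/1=1034/34587: DF=(1 − 1034/34587·(0.968100+0.920900+0.891000+0.845200+0.838000+0.832700+0.828300))/(1+1034/34587) = 1983/2500 ≈ 0.793200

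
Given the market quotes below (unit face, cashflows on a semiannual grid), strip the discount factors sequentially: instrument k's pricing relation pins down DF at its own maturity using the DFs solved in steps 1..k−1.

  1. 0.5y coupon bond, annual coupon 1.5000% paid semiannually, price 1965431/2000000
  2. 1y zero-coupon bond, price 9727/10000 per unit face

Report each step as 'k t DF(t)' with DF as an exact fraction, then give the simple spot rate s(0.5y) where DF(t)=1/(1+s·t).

1 1/2 4877/5000
2 1 9727/10000
s(0.5y) = (1/(4877/5000) − 1)/(1/2) = 246/4877 ≈ 5.0441%

step 1 [0.5y] bond c/2=3/400: DF=(1965431/2000000 − 3/400·(0))/(1+3/400) = 4877/5000 ≈ 0.975400
step 2 [1y] zero: DF = P = 9727/10000 ≈ 0.972700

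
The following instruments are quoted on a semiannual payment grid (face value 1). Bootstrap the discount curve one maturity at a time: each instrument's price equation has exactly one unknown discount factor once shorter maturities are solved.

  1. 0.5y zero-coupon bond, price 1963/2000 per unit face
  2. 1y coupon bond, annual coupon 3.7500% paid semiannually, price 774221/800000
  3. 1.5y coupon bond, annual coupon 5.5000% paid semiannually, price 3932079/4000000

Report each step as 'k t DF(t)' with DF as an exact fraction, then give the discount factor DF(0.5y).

step 1 [0.5y] zero: DF = P = 1963/2000 ≈ 0.981500
step 2 [1y] bond c/2=3/160: DF=(774221/800000 − 3/160·(0.981500))/(1+3/160) = 9319/10000 ≈ 0.931900
step 3 [1.5y] bond c/2=11/400: DF=(3932079/4000000 − 11/400·(0.981500+0.931900))/(1+11/400) = 1811/2000 ≈ 0.905500

1 1/2 1963/2000
2 1 9319/10000
3 3/2 1811/2000
DF(0.5y) = 1963/2000 ≈ 0.981500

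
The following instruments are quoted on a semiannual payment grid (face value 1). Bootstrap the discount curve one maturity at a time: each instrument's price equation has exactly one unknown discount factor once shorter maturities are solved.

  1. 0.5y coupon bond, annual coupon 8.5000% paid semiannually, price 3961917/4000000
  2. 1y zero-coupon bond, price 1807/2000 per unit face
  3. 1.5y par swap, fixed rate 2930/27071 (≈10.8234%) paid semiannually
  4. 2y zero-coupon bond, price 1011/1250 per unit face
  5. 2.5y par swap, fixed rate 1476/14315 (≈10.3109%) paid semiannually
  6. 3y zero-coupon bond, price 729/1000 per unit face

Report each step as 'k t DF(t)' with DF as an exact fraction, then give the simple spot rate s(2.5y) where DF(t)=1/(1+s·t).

1 1/2 9501/10000
2 1 1807/2000
3 3/2 1707/2000
4 2 1011/1250
5 5/2 3893/5000
6 3 729/1000
s(2.5y) = (1/(3893/5000) − 1)/(5/2) = 2214/19465 ≈ 11.3743%

step 1 [0.5y] bond c/2=17/400: DF=(3961917/4000000 − 17/400·(0))/(1+17/400) = 9501/10000 ≈ 0.950100
step 2 [1y] zero: DF = P = 1807/2000 ≈ 0.903500
step 3 [1.5y] swap r/2=1465/27071: DF=(1 − 1465/27071·(0.950100+0.903500))/(1+1465/27071) = 1707/2000 ≈ 0.853500
step 4 [2y] zero: DF = P = 1011/1250 ≈ 0.808800
step 5 [2.5y] swap r/2=738/14315: DF=(1 − 738/14315·(0.950100+0.903500+0.853500+0.808800))/(1+738/14315) = 3893/5000 ≈ 0.778600
step 6 [3y] zero: DF = P = 729/1000 ≈ 0.729000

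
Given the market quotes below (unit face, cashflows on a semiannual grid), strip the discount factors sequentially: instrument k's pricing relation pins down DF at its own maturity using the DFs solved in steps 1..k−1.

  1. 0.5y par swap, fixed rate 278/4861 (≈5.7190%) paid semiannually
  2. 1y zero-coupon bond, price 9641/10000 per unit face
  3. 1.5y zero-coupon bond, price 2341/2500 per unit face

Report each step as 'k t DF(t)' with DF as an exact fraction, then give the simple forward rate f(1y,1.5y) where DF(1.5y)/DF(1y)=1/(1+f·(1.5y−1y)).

1 1/2 4861/5000
2 1 9641/10000
3 3/2 2341/2500
f(1y,1.5y) = ((9641/10000)/(2341/2500) − 1)/(1/2) = 277/4682 ≈ 5.9163%

step 1 [0.5y] swap r/2=139/4861: DF=(1 − 139/4861·(0))/(1+139/4861) = 4861/5000 ≈ 0.972200
step 2 [1y] zero: DF = P = 9641/10000 ≈ 0.964100
step 3 [1.5y] zero: DF = P = 2341/2500 ≈ 0.936400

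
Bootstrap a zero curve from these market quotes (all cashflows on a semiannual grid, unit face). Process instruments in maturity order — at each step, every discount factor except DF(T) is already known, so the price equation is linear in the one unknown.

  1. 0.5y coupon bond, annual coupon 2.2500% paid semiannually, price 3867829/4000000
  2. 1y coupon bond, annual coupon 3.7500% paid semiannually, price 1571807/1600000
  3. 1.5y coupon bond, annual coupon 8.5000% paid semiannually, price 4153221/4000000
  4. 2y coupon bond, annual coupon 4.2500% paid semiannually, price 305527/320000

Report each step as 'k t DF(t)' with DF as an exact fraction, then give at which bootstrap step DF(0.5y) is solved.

step 1 [0.5y] bond c/2=9/800: DF=(3867829/4000000 − 9/800·(0))/(1+9/800) = 4781/5000 ≈ 0.956200
step 2 [1y] bond c/2=3/160: DF=(1571807/1600000 − 3/160·(0.956200))/(1+3/160) = 9467/10000 ≈ 0.946700
step 3 [1.5y] bond c/2=17/400: DF=(4153221/4000000 − 17/400·(0.956200+0.946700))/(1+17/400) = 574/625 ≈ 0.918400
step 4 [2y] bond c/2=17/800: DF=(305527/320000 − 17/800·(0.956200+0.946700+0.918400))/(1+17/800) = 4381/5000 ≈ 0.876200

1 1/2 4781/5000
2 1 9467/10000
3 3/2 574/625
4 2 4381/5000
DF(0.5y) is solved at step 1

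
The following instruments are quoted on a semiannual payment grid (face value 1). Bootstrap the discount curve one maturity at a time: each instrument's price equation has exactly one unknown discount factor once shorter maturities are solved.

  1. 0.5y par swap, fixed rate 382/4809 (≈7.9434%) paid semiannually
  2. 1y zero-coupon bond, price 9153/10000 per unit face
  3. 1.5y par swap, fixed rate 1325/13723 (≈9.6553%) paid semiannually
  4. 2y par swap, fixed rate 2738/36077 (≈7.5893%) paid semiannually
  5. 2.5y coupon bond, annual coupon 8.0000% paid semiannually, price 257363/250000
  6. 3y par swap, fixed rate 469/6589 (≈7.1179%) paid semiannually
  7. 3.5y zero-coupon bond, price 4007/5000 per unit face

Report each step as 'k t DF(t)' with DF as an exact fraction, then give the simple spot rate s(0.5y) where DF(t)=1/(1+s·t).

1 1/2 4809/5000
2 1 9153/10000
3 3/2 347/400
4 2 8631/10000
5 5/2 8511/10000
6 3 2031/2500
7 7/2 4007/5000
s(0.5y) = (1/(4809/5000) − 1)/(1/2) = 382/4809 ≈ 7.9434%

step 1 [0.5y] swap r/2=191/4809: DF=(1 − 191/4809·(0))/(1+191/4809) = 4809/5000 ≈ 0.961800
step 2 [1y] zero: DF = P = 9153/10000 ≈ 0.915300
step 3 [1.5y] swap r/2=1325/27446: DF=(1 − 1325/27446·(0.961800+0.915300))/(1+1325/27446) = 347/400 ≈ 0.867500
step 4 [2y] swap r/2=1369/36077: DF=(1 − 1369/36077·(0.961800+0.915300+0.867500))/(1+1369/36077) = 8631/10000 ≈ 0.863100
step 5 [2.5y] bond c/2=1/25: DF=(257363/250000 − 1/25·(0.961800+0.915300+0.867500+0.863100))/(1+1/25) = 8511/10000 ≈ 0.851100
step 6 [3y] swap r/2=469/13178: DF=(1 − 469/13178·(0.961800+0.915300+0.867500+0.863100+0.851100))/(1+469/13178) = 2031/2500 ≈ 0.812400
step 7 [3.5y] zero: DF = P = 4007/5000 ≈ 0.801400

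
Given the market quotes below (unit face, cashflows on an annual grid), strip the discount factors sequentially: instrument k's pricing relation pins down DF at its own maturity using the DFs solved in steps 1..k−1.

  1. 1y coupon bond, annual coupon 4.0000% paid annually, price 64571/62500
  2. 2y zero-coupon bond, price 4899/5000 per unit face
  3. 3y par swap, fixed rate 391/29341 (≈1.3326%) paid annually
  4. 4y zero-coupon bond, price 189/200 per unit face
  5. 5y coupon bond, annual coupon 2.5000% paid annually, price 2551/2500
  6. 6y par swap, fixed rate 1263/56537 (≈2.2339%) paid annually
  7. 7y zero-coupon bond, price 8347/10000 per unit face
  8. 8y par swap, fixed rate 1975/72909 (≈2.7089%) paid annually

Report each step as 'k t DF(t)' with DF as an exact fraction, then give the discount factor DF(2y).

step 1 [1y] bond c/1=1/25: DF=(64571/62500 − 1/25·(0))/(1+1/25) = 4967/5000 ≈ 0.993400
step 2 [2y] zero: DF = P = 4899/5000 ≈ 0.979800
step 3 [3y] swap r/1=391/29341: DF=(1 − 391/29341·(0.993400+0.979800))/(1+391/29341) = 9609/10000 ≈ 0.960900
step 4 [4y] zero: DF = P = 189/200 ≈ 0.945000
step 5 [5y] bond c/1=1/40: DF=(2551/2500 − 1/40·(0.993400+0.979800+0.960900+0.945000))/(1+1/40) = 9009/10000 ≈ 0.900900
step 6 [6y] swap r/1=1263/56537: DF=(1 − 1263/56537·(0.993400+0.979800+0.960900+0.945000+0.900900))/(1+1263/56537) = 8737/10000 ≈ 0.873700
step 7 [7y] zero: DF = P = 8347/10000 ≈ 0.834700
step 8 [8y] swap r/1=1975/72909: DF=(1 − 1975/72909·(0.993400+0.979800+0.960900+0.945000+0.900900+0.873700+0.834700))/(1+1975/72909) = 321/400 ≈ 0.802500

1 1 4967/5000
2 2 4899/5000
3 3 9609/10000
4 4 189/200
5 5 9009/10000
6 6 8737/10000
7 7 8347/10000
8 8 321/400
DF(2y) = 4899/5000 ≈ 0.979800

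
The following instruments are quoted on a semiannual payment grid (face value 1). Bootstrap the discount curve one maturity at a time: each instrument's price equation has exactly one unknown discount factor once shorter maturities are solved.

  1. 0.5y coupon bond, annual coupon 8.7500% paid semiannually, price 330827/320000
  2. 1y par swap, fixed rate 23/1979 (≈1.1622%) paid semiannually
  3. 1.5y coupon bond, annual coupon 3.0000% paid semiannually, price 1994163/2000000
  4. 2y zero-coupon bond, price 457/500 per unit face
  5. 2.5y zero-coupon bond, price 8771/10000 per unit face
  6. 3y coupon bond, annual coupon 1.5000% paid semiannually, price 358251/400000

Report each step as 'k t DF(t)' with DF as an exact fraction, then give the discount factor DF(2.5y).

step 1 [0.5y] bond c/2=7/160: DF=(330827/320000 − 7/160·(0))/(1+7/160) = 1981/2000 ≈ 0.990500
step 2 [1y] swap r/2=23/3958: DF=(1 − 23/3958·(0.990500))/(1+23/3958) = 1977/2000 ≈ 0.988500
step 3 [1.5y] bond c/2=3/200: DF=(1994163/2000000 − 3/200·(0.990500+0.988500))/(1+3/200) = 9531/10000 ≈ 0.953100
step 4 [2y] zero: DF = P = 457/500 ≈ 0.914000
step 5 [2.5y] zero: DF = P = 8771/10000 ≈ 0.877100
step 6 [3y] bond c/2=3/400: DF=(358251/400000 − 3/400·(0.990500+0.988500+0.953100+0.914000+0.877100))/(1+3/400) = 4269/5000 ≈ 0.853800

1 1/2 1981/2000
2 1 1977/2000
3 3/2 9531/10000
4 2 457/500
5 5/2 8771/10000
6 3 4269/5000
DF(2.5y) = 8771/10000 ≈ 0.877100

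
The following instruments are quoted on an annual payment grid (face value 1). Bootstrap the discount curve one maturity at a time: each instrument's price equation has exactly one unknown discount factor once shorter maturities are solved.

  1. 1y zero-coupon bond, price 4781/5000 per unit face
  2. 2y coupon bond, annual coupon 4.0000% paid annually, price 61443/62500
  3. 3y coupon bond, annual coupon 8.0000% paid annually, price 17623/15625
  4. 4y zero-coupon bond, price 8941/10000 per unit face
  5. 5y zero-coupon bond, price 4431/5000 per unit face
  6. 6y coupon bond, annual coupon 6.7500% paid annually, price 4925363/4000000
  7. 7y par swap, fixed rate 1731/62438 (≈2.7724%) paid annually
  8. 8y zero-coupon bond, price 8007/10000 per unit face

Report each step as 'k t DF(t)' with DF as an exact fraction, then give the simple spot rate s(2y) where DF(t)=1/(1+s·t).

1 1 4781/5000
2 2 1817/2000
3 3 4531/5000
4 4 8941/10000
5 5 4431/5000
6 6 8657/10000
7 7 8269/10000
8 8 8007/10000
s(2y) = (1/(1817/2000) − 1)/(2) = 183/3634 ≈ 5.0358%

step 1 [1y] zero: DF = P = 4781/5000 ≈ 0.956200
step 2 [2y] bond c/1=1/25: DF=(61443/62500 − 1/25·(0.956200))/(1+1/25) = 1817/2000 ≈ 0.908500
step 3 [3y] bond c/1=2/25: DF=(17623/15625 − 2/25·(0.956200+0.908500))/(1+2/25) = 4531/5000 ≈ 0.906200
step 4 [4y] zero: DF = P = 8941/10000 ≈ 0.894100
step 5 [5y] zero: DF = P = 4431/5000 ≈ 0.886200
step 6 [6y] bond c/1=27/400: DF=(4925363/4000000 − 27/400·(0.956200+0.908500+0.906200+0.894100+0.886200))/(1+27/400) = 8657/10000 ≈ 0.865700
step 7 [7y] swap r/1=1731/62438: DF=(1 − 1731/62438·(0.956200+0.908500+0.906200+0.894100+0.886200+0.865700))/(1+1731/62438) = 8269/10000 ≈ 0.826900
step 8 [8y] zero: DF = P = 8007/10000 ≈ 0.800700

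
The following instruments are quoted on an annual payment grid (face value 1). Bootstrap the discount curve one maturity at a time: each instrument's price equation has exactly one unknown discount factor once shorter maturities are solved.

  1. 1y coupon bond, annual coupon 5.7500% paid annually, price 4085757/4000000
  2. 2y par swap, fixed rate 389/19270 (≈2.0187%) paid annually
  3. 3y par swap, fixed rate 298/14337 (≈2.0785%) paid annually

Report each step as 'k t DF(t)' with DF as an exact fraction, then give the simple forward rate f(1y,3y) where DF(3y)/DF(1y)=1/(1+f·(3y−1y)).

1 1 9659/10000
2 2 9611/10000
3 3 2351/2500
f(1y,3y) = ((9659/10000)/(2351/2500) − 1)/(2) = 255/18808 ≈ 1.3558%

step 1 [1y] bond c/1=23/400: DF=(4085757/4000000 − 23/400·(0))/(1+23/400) = 9659/10000 ≈ 0.965900
step 2 [2y] swap r/1=389/19270: DF=(1 − 389/19270·(0.965900))/(1+389/19270) = 9611/10000 ≈ 0.961100
step 3 [3y] swap r/1=298/14337: DF=(1 − 298/14337·(0.965900+0.961100))/(1+298/14337) = 2351/2500 ≈ 0.940400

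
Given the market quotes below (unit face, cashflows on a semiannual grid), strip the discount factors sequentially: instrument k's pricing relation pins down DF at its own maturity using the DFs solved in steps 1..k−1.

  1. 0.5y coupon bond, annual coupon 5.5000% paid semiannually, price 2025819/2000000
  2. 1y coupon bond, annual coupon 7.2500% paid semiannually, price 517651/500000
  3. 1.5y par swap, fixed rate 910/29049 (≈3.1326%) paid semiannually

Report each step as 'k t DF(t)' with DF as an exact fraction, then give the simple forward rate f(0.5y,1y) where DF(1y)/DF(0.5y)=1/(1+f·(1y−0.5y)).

step 1 [0.5y] bond c/2=11/400: DF=(2025819/2000000 − 11/400·(0))/(1+11/400) = 4929/5000 ≈ 0.985800
step 2 [1y] bond c/2=29/800: DF=(517651/500000 − 29/800·(0.985800))/(1+29/800) = 4823/5000 ≈ 0.964600
step 3 [1.5y] swap r/2=455/29049: DF=(1 − 455/29049·(0.985800+0.964600))/(1+455/29049) = 1909/2000 ≈ 0.954500

1 1/2 4929/5000
2 1 4823/5000
3 3/2 1909/2000
f(0.5y,1y) = ((4929/5000)/(4823/5000) − 1)/(1/2) = 4/91 ≈ 4.3956%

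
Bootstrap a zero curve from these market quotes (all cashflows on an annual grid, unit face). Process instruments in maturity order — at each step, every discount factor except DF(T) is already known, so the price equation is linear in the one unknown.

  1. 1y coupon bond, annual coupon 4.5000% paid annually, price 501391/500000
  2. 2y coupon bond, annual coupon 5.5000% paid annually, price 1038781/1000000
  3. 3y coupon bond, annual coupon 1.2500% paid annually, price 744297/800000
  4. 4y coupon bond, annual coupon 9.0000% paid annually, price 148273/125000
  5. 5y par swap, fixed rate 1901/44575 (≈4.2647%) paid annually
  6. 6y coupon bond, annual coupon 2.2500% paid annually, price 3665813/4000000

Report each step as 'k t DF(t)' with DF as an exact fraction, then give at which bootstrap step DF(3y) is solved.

step 1 [1y] bond c/1=9/200: DF=(501391/500000 − 9/200·(0))/(1+9/200) = 2399/2500 ≈ 0.959600
step 2 [2y] bond c/1=11/200: DF=(1038781/1000000 − 11/200·(0.959600))/(1+11/200) = 4673/5000 ≈ 0.934600
step 3 [3y] bond c/1=1/80: DF=(744297/800000 − 1/80·(0.959600+0.934600))/(1+1/80) = 1791/2000 ≈ 0.895500
step 4 [4y] bond c/1=9/100: DF=(148273/125000 − 9/100·(0.959600+0.934600+0.895500))/(1+9/100) = 8579/10000 ≈ 0.857900
step 5 [5y] swap r/1=1901/44575: DF=(1 − 1901/44575·(0.959600+0.934600+0.895500+0.857900))/(1+1901/44575) = 8099/10000 ≈ 0.809900
step 6 [6y] bond c/1=9/400: DF=(3665813/4000000 − 9/400·(0.959600+0.934600+0.895500+0.857900+0.809900))/(1+9/400) = 3991/5000 ≈ 0.798200

1 1 2399/2500
2 2 4673/5000
3 3 1791/2000
4 4 8579/10000
5 5 8099/10000
6 6 3991/5000
DF(3y) is solved at step 3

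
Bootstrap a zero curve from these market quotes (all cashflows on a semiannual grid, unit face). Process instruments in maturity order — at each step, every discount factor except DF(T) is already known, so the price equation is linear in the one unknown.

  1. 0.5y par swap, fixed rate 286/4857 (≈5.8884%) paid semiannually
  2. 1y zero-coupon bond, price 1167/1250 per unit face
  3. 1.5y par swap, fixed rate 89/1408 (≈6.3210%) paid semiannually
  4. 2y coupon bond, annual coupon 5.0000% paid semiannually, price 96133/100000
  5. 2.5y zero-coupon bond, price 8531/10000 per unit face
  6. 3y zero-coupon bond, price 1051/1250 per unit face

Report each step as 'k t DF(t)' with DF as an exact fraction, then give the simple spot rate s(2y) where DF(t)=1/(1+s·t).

step 1 [0.5y] swap r/2=143/4857: DF=(1 − 143/4857·(0))/(1+143/4857) = 4857/5000 ≈ 0.971400
step 2 [1y] zero: DF = P = 1167/1250 ≈ 0.933600
step 3 [1.5y] swap r/2=89/2816: DF=(1 − 89/2816·(0.971400+0.933600))/(1+89/2816) = 911/1000 ≈ 0.911000
step 4 [2y] bond c/2=1/40: DF=(96133/100000 − 1/40·(0.971400+0.933600+0.911000))/(1+1/40) = 2173/2500 ≈ 0.869200
step 5 [2.5y] zero: DF = P = 8531/10000 ≈ 0.853100
step 6 [3y] zero: DF = P = 1051/1250 ≈ 0.840800

1 1/2 4857/5000
2 1 1167/1250
3 3/2 911/1000
4 2 2173/2500
5 5/2 8531/10000
6 3 1051/1250
s(2y) = (1/(2173/2500) − 1)/(2) = 327/4346 ≈ 7.5242%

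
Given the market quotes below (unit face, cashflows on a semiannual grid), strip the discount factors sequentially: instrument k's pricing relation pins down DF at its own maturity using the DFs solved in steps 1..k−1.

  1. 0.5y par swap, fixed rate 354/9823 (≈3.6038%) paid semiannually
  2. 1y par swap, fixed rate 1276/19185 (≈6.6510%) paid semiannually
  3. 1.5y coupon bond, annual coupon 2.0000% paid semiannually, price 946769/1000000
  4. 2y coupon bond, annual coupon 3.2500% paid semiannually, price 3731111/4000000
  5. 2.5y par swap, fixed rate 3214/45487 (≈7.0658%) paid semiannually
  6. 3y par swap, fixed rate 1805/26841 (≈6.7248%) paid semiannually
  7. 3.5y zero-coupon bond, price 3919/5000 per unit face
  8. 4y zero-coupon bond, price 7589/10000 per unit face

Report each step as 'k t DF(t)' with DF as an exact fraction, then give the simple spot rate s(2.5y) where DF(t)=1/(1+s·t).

step 1 [0.5y] swap r/2=177/9823: DF=(1 − 177/9823·(0))/(1+177/9823) = 9823/10000 ≈ 0.982300
step 2 [1y] swap r/2=638/19185: DF=(1 − 638/19185·(0.982300))/(1+638/19185) = 4681/5000 ≈ 0.936200
step 3 [1.5y] bond c/2=1/100: DF=(946769/1000000 − 1/100·(0.982300+0.936200))/(1+1/100) = 574/625 ≈ 0.918400
step 4 [2y] bond c/2=13/800: DF=(3731111/4000000 − 13/800·(0.982300+0.936200+0.918400))/(1+13/800) = 349/400 ≈ 0.872500
step 5 [2.5y] swap r/2=1607/45487: DF=(1 − 1607/45487·(0.982300+0.936200+0.918400+0.872500))/(1+1607/45487) = 8393/10000 ≈ 0.839300
step 6 [3y] swap r/2=1805/53682: DF=(1 − 1805/53682·(0.982300+0.936200+0.918400+0.872500+0.839300))/(1+1805/53682) = 1639/2000 ≈ 0.819500
step 7 [3.5y] zero: DF = P = 3919/5000 ≈ 0.783800
step 8 [4y] zero: DF = P = 7589/10000 ≈ 0.758900

1 1/2 9823/10000
2 1 4681/5000
3 3/2 574/625
4 2 349/400
5 5/2 8393/10000
6 3 1639/2000
7 7/2 3919/5000
8 4 7589/10000
s(2.5y) = (1/(8393/10000) − 1)/(5/2) = 3214/41965 ≈ 7.6588%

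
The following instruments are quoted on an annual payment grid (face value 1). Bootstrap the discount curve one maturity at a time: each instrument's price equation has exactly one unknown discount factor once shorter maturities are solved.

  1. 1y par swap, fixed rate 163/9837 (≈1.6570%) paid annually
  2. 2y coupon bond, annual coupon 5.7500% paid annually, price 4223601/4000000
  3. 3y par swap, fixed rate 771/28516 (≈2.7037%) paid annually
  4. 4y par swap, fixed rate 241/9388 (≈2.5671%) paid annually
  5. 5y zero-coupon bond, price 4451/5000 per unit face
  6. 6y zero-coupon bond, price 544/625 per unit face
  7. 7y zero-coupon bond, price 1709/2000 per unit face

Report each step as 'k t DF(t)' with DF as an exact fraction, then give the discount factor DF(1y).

step 1 [1y] swap r/1=163/9837: DF=(1 − 163/9837·(0))/(1+163/9837) = 9837/10000 ≈ 0.983700
step 2 [2y] bond c/1=23/400: DF=(4223601/4000000 − 23/400·(0.983700))/(1+23/400) = 189/200 ≈ 0.945000
step 3 [3y] swap r/1=771/28516: DF=(1 − 771/28516·(0.983700+0.945000))/(1+771/28516) = 9229/10000 ≈ 0.922900
step 4 [4y] swap r/1=241/9388: DF=(1 − 241/9388·(0.983700+0.945000+0.922900))/(1+241/9388) = 2259/2500 ≈ 0.903600
step 5 [5y] zero: DF = P = 4451/5000 ≈ 0.890200
step 6 [6y] zero: DF = P = 544/625 ≈ 0.870400
step 7 [7y] zero: DF = P = 1709/2000 ≈ 0.854500

1 1 9837/10000
2 2 189/200
3 3 9229/10000
4 4 2259/2500
5 5 4451/5000
6 6 544/625
7 7 1709/2000
DF(1y) = 9837/10000 ≈ 0.983700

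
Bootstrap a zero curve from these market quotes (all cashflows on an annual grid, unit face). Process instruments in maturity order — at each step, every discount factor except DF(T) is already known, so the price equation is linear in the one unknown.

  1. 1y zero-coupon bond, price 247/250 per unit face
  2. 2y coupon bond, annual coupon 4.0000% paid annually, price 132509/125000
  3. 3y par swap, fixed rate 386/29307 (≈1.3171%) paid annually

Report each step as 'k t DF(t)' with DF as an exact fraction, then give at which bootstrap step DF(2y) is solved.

1 1 247/250
2 2 9813/10000
3 3 4807/5000
DF(2y) is solved at step 2

step 1 [1y] zero: DF = P = 247/250 ≈ 0.988000
step 2 [2y] bond c/1=1/25: DF=(132509/125000 − 1/25·(0.988000))/(1+1/25) = 9813/10000 ≈ 0.981300
step 3 [3y] swap r/1=386/29307: DF=(1 − 386/29307·(0.988000+0.981300))/(1+386/29307) = 4807/5000 ≈ 0.961400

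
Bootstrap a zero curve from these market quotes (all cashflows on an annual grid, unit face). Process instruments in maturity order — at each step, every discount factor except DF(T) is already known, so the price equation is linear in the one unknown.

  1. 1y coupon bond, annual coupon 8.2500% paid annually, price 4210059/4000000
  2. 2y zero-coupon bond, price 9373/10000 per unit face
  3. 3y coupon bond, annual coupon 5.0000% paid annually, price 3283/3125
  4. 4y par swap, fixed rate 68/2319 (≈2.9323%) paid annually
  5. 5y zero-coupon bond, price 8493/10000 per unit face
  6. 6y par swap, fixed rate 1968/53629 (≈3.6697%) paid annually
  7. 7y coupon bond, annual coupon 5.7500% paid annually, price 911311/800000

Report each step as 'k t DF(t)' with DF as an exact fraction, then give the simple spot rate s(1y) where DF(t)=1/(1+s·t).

step 1 [1y] bond c/1=33/400: DF=(4210059/4000000 − 33/400·(0))/(1+33/400) = 9723/10000 ≈ 0.972300
step 2 [2y] zero: DF = P = 9373/10000 ≈ 0.937300
step 3 [3y] bond c/1=1/20: DF=(3283/3125 − 1/20·(0.972300+0.937300))/(1+1/20) = 1137/1250 ≈ 0.909600
step 4 [4y] swap r/1=68/2319: DF=(1 − 68/2319·(0.972300+0.937300+0.909600))/(1+68/2319) = 557/625 ≈ 0.891200
step 5 [5y] zero: DF = P = 8493/10000 ≈ 0.849300
step 6 [6y] swap r/1=1968/53629: DF=(1 − 1968/53629·(0.972300+0.937300+0.909600+0.891200+0.849300))/(1+1968/53629) = 502/625 ≈ 0.803200
step 7 [7y] bond c/1=23/400: DF=(911311/800000 − 23/400·(0.972300+0.937300+0.909600+0.891200+0.849300+0.803200))/(1+23/400) = 491/625 ≈ 0.785600

1 1 9723/10000
2 2 9373/10000
3 3 1137/1250
4 4 557/625
5 5 8493/10000
6 6 502/625
7 7 491/625
s(1y) = (1/(9723/10000) − 1)/(1) = 277/9723 ≈ 2.8489%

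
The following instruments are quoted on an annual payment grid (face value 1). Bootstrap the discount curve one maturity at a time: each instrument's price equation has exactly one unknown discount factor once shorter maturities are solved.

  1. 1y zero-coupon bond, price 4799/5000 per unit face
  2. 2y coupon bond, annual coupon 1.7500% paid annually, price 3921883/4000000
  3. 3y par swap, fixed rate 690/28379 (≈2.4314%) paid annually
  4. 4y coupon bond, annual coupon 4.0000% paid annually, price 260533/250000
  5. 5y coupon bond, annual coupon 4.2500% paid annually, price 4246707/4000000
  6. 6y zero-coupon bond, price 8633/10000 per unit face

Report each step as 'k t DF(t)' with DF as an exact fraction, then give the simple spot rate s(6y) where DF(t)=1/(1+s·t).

1 1 4799/5000
2 2 9471/10000
3 3 931/1000
4 4 8929/10000
5 5 8663/10000
6 6 8633/10000
s(6y) = (1/(8633/10000) − 1)/(6) = 1367/51798 ≈ 2.6391%

step 1 [1y] zero: DF = P = 4799/5000 ≈ 0.959800
step 2 [2y] bond c/1=7/400: DF=(3921883/4000000 − 7/400·(0.959800))/(1+7/400) = 9471/10000 ≈ 0.947100
step 3 [3y] swap r/1=690/28379: DF=(1 − 690/28379·(0.959800+0.947100))/(1+690/28379) = 931/1000 ≈ 0.931000
step 4 [4y] bond c/1=1/25: DF=(260533/250000 − 1/25·(0.959800+0.947100+0.931000))/(1+1/25) = 8929/10000 ≈ 0.892900
step 5 [5y] bond c/1=17/400: DF=(4246707/4000000 − 17/400·(0.959800+0.947100+0.931000+0.892900))/(1+17/400) = 8663/10000 ≈ 0.866300
step 6 [6y] zero: DF = P = 8633/10000 ≈ 0.863300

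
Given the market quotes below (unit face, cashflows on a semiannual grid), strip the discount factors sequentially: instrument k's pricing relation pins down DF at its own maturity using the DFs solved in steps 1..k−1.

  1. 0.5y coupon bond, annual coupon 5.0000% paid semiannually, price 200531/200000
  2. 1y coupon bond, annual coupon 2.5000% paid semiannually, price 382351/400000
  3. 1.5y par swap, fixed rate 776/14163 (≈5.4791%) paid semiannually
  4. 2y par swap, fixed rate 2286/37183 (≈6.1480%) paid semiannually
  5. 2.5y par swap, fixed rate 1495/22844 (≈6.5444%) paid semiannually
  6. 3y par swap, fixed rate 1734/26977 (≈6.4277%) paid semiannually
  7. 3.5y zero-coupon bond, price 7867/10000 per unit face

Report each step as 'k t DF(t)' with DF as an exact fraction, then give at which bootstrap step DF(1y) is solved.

1 1/2 4891/5000
2 1 233/250
3 3/2 1153/1250
4 2 8857/10000
5 5/2 1701/2000
6 3 4133/5000
7 7/2 7867/10000
DF(1y) is solved at step 2

step 1 [0.5y] bond c/2=1/40: DF=(200531/200000 − 1/40·(0))/(1+1/40) = 4891/5000 ≈ 0.978200
step 2 [1y] bond c/2=1/80: DF=(382351/400000 − 1/80·(0.978200))/(1+1/80) = 233/250 ≈ 0.932000
step 3 [1.5y] swap r/2=388/14163: DF=(1 − 388/14163·(0.978200+0.932000))/(1+388/14163) = 1153/1250 ≈ 0.922400
step 4 [2y] swap r/2=1143/37183: DF=(1 − 1143/37183·(0.978200+0.932000+0.922400))/(1+1143/37183) = 8857/10000 ≈ 0.885700
step 5 [2.5y] swap r/2=1495/45688: DF=(1 − 1495/45688·(0.978200+0.932000+0.922400+0.885700))/(1+1495/45688) = 1701/2000 ≈ 0.850500
step 6 [3y] swap r/2=867/26977: DF=(1 − 867/26977·(0.978200+0.932000+0.922400+0.885700+0.850500))/(1+867/26977) = 4133/5000 ≈ 0.826600
step 7 [3.5y] zero: DF = P = 7867/10000 ≈ 0.786700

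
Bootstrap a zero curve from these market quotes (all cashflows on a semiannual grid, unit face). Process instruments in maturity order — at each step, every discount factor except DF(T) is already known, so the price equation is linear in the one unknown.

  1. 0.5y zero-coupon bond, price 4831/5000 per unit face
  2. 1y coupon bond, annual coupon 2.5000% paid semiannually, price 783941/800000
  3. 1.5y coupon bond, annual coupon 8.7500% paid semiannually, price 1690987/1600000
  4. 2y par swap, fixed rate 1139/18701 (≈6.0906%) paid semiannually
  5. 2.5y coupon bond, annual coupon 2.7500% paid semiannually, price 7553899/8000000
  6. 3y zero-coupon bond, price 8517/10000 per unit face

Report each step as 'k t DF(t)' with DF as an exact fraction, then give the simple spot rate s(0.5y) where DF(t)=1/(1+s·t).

1 1/2 4831/5000
2 1 9559/10000
3 3/2 233/250
4 2 8861/10000
5 5/2 8807/10000
6 3 8517/10000
s(0.5y) = (1/(4831/5000) − 1)/(1/2) = 338/4831 ≈ 6.9965%

step 1 [0.5y] zero: DF = P = 4831/5000 ≈ 0.966200
step 2 [1y] bond c/2=1/80: DF=(783941/800000 − 1/80·(0.966200))/(1+1/80) = 9559/10000 ≈ 0.955900
step 3 [1.5y] bond c/2=7/160: DF=(1690987/1600000 − 7/160·(0.966200+0.955900))/(1+7/160) = 233/250 ≈ 0.932000
step 4 [2y] swap r/2=1139/37402: DF=(1 − 1139/37402·(0.966200+0.955900+0.932000))/(1+1139/37402) = 8861/10000 ≈ 0.886100
step 5 [2.5y] bond c/2=11/800: DF=(7553899/8000000 − 11/800·(0.966200+0.955900+0.932000+0.886100))/(1+11/800) = 8807/10000 ≈ 0.880700
step 6 [3y] zero: DF = P = 8517/10000 ≈ 0.851700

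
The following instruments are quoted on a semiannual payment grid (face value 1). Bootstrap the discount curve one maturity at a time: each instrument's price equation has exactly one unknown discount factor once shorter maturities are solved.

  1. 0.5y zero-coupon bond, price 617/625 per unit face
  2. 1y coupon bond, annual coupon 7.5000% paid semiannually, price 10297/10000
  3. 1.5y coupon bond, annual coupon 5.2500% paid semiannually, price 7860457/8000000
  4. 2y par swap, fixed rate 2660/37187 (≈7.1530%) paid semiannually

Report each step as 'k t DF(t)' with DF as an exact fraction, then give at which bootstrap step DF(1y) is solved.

step 1 [0.5y] zero: DF = P = 617/625 ≈ 0.987200
step 2 [1y] bond c/2=3/80: DF=(10297/10000 − 3/80·(0.987200))/(1+3/80) = 598/625 ≈ 0.956800
step 3 [1.5y] bond c/2=21/800: DF=(7860457/8000000 − 21/800·(0.987200+0.956800))/(1+21/800) = 9077/10000 ≈ 0.907700
step 4 [2y] swap r/2=1330/37187: DF=(1 − 1330/37187·(0.987200+0.956800+0.907700))/(1+1330/37187) = 867/1000 ≈ 0.867000

1 1/2 617/625
2 1 598/625
3 3/2 9077/10000
4 2 867/1000
DF(1y) is solved at step 2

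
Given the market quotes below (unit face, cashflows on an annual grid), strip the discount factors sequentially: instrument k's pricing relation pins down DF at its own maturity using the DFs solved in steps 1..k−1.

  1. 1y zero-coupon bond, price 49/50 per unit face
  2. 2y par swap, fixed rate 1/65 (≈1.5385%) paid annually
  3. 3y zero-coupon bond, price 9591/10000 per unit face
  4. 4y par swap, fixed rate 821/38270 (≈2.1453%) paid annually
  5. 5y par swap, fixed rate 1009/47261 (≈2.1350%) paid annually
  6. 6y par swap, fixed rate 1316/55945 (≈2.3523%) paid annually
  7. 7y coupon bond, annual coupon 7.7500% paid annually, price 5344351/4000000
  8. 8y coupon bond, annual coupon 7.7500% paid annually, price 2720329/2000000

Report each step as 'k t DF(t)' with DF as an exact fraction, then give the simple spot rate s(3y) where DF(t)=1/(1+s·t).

step 1 [1y] zero: DF = P = 49/50 ≈ 0.980000
step 2 [2y] swap r/1=1/65: DF=(1 − 1/65·(0.980000))/(1+1/65) = 97/100 ≈ 0.970000
step 3 [3y] zero: DF = P = 9591/10000 ≈ 0.959100
step 4 [4y] swap r/1=821/38270: DF=(1 − 821/38270·(0.980000+0.970000+0.959100))/(1+821/38270) = 9179/10000 ≈ 0.917900
step 5 [5y] swap r/1=1009/47261: DF=(1 − 1009/47261·(0.980000+0.970000+0.959100+0.917900))/(1+1009/47261) = 8991/10000 ≈ 0.899100
step 6 [6y] swap r/1=1316/55945: DF=(1 − 1316/55945·(0.980000+0.970000+0.959100+0.917900+0.899100))/(1+1316/55945) = 2171/2500 ≈ 0.868400
step 7 [7y] bond c/1=31/400: DF=(5344351/4000000 − 31/400·(0.980000+0.970000+0.959100+0.917900+0.899100+0.868400))/(1+31/400) = 1047/1250 ≈ 0.837600
step 8 [8y] bond c/1=31/400: DF=(2720329/2000000 − 31/400·(0.980000+0.970000+0.959100+0.917900+0.899100+0.868400+0.837600))/(1+31/400) = 7997/10000 ≈ 0.799700

1 1 49/50
2 2 97/100
3 3 9591/10000
4 4 9179/10000
5 5 8991/10000
6 6 2171/2500
7 7 1047/1250
8 8 7997/10000
s(3y) = (1/(9591/10000) − 1)/(3) = 409/28773 ≈ 1.4215%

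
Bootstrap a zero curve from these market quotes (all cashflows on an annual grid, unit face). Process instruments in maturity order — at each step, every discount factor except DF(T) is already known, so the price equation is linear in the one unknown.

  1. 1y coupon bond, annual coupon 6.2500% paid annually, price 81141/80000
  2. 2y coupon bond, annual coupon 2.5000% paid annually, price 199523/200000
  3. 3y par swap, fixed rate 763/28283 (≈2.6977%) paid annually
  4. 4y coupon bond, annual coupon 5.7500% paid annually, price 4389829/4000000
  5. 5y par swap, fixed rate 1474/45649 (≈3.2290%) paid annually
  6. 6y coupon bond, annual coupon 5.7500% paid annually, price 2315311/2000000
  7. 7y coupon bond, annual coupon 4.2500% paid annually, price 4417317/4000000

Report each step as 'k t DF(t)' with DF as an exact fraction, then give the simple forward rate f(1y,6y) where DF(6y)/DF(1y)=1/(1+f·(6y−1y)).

step 1 [1y] bond c/1=1/16: DF=(81141/80000 − 1/16·(0))/(1+1/16) = 4773/5000 ≈ 0.954600
step 2 [2y] bond c/1=1/40: DF=(199523/200000 − 1/40·(0.954600))/(1+1/40) = 19/20 ≈ 0.950000
step 3 [3y] swap r/1=763/28283: DF=(1 − 763/28283·(0.954600+0.950000))/(1+763/28283) = 9237/10000 ≈ 0.923700
step 4 [4y] bond c/1=23/400: DF=(4389829/4000000 − 23/400·(0.954600+0.950000+0.923700))/(1+23/400) = 221/250 ≈ 0.884000
step 5 [5y] swap r/1=1474/45649: DF=(1 − 1474/45649·(0.954600+0.950000+0.923700+0.884000))/(1+1474/45649) = 4263/5000 ≈ 0.852600
step 6 [6y] bond c/1=23/400: DF=(2315311/2000000 − 23/400·(0.954600+0.950000+0.923700+0.884000+0.852600))/(1+23/400) = 1693/2000 ≈ 0.846500
step 7 [7y] bond c/1=17/400: DF=(4417317/4000000 − 17/400·(0.954600+0.950000+0.923700+0.884000+0.852600+0.846500))/(1+17/400) = 8387/10000 ≈ 0.838700

1 1 4773/5000
2 2 19/20
3 3 9237/10000
4 4 221/250
5 5 4263/5000
6 6 1693/2000
7 7 8387/10000
f(1y,6y) = ((4773/5000)/(1693/2000) − 1)/(5) = 1081/42325 ≈ 2.5540%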